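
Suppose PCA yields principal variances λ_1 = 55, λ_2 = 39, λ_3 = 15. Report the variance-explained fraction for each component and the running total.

Step 1 — total variance = trace(Sigma) = Σ λ_i = 55 + 39 + 15 = 109.

Step 2 — fraction explained by component i = λ_i / Σ λ:
  PC1: 55/109 = 0.5046
  PC2: 39/109 = 0.3578
  PC3: 15/109 = 0.1376

Step 3 — cumulative fraction after k components = (λ_1 + ... + λ_k) / Σ λ:
  k = 1: 55/109 = 0.5046
  k = 2: (55 + 39)/109 = 94/109 = 0.8624
  k = 3: (55 + 39 + 15)/109 = 109/109 = 1

Summary (fraction, with percent):

explained: PC1 0.5046 (50.46%), PC2 0.3578 (35.78%), PC3 0.1376 (13.76%);  cumulative: 0.5046, 0.8624, 1


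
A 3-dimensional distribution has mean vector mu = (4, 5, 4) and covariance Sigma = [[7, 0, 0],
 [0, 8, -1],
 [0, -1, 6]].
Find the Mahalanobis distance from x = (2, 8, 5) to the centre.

Step 1 — centre the observation: (x - mu) = (-2, 3, 1).

Step 2 — invert Sigma (cofactor / det for 3×3, or solve directly):
  Sigma^{-1} = [[0.1429, 0, 0],
 [0, 0.1277, 0.0213],
 [0, 0.0213, 0.1702]].

Step 3 — form the quadratic (x - mu)^T · Sigma^{-1} · (x - mu):
  Sigma^{-1} · (x - mu) = (-0.2857, 0.4043, 0.234).
  (x - mu)^T · [Sigma^{-1} · (x - mu)] = (-2)·(-0.2857) + (3)·(0.4043) + (1)·(0.234) = 2.0182.

Step 4 — take square root: d = √(2.0182) ≈ 1.4206.

d(x, mu) = √(2.0182) ≈ 1.4206


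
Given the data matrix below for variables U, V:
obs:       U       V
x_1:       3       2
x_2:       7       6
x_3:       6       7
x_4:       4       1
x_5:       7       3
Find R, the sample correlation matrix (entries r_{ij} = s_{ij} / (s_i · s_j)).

Step 1 — column means:
  mean(U) = (3 + 7 + 6 + 4 + 7) / 5 = 27/5 = 5.4
  mean(V) = (2 + 6 + 7 + 1 + 3) / 5 = 19/5 = 3.8

Step 2 — sample variances and covariances s[i,j] = (1/(n-1)) · Σ_k (x_{k,i} - mean_i) · (x_{k,j} - mean_j), with n-1 = 4:
  s[U,U] = ((-2.4)·(-2.4) + (1.6)·(1.6) + (0.6)·(0.6) + (-1.4)·(-1.4) + (1.6)·(1.6)) / 4 = 13.2/4 = 3.3
  s[U,V] = ((-2.4)·(-1.8) + (1.6)·(2.2) + (0.6)·(3.2) + (-1.4)·(-2.8) + (1.6)·(-0.8)) / 4 = 12.4/4 = 3.1
  s[V,V] = ((-1.8)·(-1.8) + (2.2)·(2.2) + (3.2)·(3.2) + (-2.8)·(-2.8) + (-0.8)·(-0.8)) / 4 = 26.8/4 = 6.7
  Sample standard deviations s_i = √(s[i,i]):
  s(U) = √(3.3) = 1.8166
  s(V) = √(6.7) = 2.5884

Step 3 — r_{ij} = s_{ij} / (s_i · s_j):
  r[U,U] = 1 (diagonal).
  r[U,V] = 3.1 / (1.8166 · 2.5884) = 3.1 / 4.7021 = 0.6593
  r[V,V] = 1 (diagonal).

R is symmetric with unit diagonal. Assembling:

R = [[1, 0.6593],
 [0.6593, 1]]


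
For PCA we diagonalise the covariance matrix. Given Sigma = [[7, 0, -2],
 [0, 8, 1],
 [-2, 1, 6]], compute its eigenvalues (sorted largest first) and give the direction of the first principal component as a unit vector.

Step 1 — characteristic polynomial p(λ) = det(λI - Sigma) = λ³ - tr·λ² + c_1·λ - det, where tr = trace, c_1 = sum of the principal 2×2 minors, det = det(Sigma):
  tr = 7 + 8 + 6 = 21,
  c_1 = (7·8 - (0)²) + (7·6 - (-2)²) + (8·6 - (1)²) = 56 + 38 + 47 = 141,
  det = 7·(8·6 - (1)²) - (0)·((0)·6 - (1)·(-2)) + (-2)·((0)·(1) - 8·(-2)) = 7·(47) - (0)·(2) + (-2)·(16) = 297.
  So p(λ) = λ³ - 21λ² + 141λ - 297.
Step 2 — look for an integer root (rational root theorem: any rational root is an integer divisor of 297). Testing λ = 9:
  p(9) = 729 - 1701 + 1269 - 297 = 0  ✓
  Dividing out (λ - 9): p(λ) = (λ - 9)(λ² - 12λ + 33).
Step 3 — remaining eigenvalues from the quadratic λ² - 12λ + 33 = 0:
  Δ = 12² - 4·33 = 144 - 132 = 12,  λ = (12 ± √12)/2 = (12 ± 3.4641)/2 ≈ 7.7321 or 4.2679.
  Sorted: λ_1 = 9,  λ_2 = 7.7321,  λ_3 = 4.2679  (check: sum = 21 = tr ✓).

Step 4 — unit eigenvector for λ_1 = 9: v spans the null space of (Sigma - λ_1 I), whose rows are
  r_1 = (-2, 0, -2),  r_2 = (0, -1, 1),  r_3 = (-2, 1, -3).
  v is orthogonal to every row, so take v ∝ r_1 × r_2 = ((0)·(1) - (-2)·(-1), (-2)·(0) - (-2)·(1), (-2)·(-1) - (0)·(0)) = (-2, 2, 2).
  Rescale (divide by 2; multiply by -1 so the first nonzero entry is positive): u = (1, -1, -1).
  ||u|| = √((1)² + (-1)² + (-1)²) = √(3) ≈ 1.7321,  v_1 = u/||u|| ≈ (0.5774, -0.5774, -0.5774) (||v_1|| = 1).

λ_1 = 9,  λ_2 = 7.7321,  λ_3 = 4.2679;  v_1 ≈ (0.5774, -0.5774, -0.5774)


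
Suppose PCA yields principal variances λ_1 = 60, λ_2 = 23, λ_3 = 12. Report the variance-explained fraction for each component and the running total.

Step 1 — total variance = trace(Sigma) = Σ λ_i = 60 + 23 + 12 = 95.

Step 2 — fraction explained by component i = λ_i / Σ λ:
  PC1: 60/95 = 0.6316
  PC2: 23/95 = 0.2421
  PC3: 12/95 = 0.1263

Step 3 — cumulative fraction after k components = (λ_1 + ... + λ_k) / Σ λ:
  k = 1: 60/95 = 0.6316
  k = 2: (60 + 23)/95 = 83/95 = 0.8737
  k = 3: (60 + 23 + 12)/95 = 95/95 = 1

Summary (fraction, with percent):

explained: PC1 0.6316 (63.16%), PC2 0.2421 (24.21%), PC3 0.1263 (12.63%);  cumulative: 0.6316, 0.8737, 1


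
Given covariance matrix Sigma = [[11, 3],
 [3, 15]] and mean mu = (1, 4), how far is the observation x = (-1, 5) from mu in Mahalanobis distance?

Step 1 — centre the observation: (x - mu) = (-2, 1).

Step 2 — invert Sigma. det(Sigma) = 11·15 - (3)² = 156.
  Sigma^{-1} = (1/det) · [[d, -b], [-b, a]] = [[0.0962, -0.0192],
 [-0.0192, 0.0705]].

Step 3 — form the quadratic (x - mu)^T · Sigma^{-1} · (x - mu):
  Sigma^{-1} · (x - mu) = (-0.2115, 0.109).
  (x - mu)^T · [Sigma^{-1} · (x - mu)] = (-2)·(-0.2115) + (1)·(0.109) = 0.5321.

Step 4 — take square root: d = √(0.5321) ≈ 0.7294.

d(x, mu) = √(0.5321) ≈ 0.7294


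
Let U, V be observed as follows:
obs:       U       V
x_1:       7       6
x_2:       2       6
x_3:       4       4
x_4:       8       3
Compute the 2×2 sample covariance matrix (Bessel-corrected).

Step 1 — column means:
  mean(U) = (7 + 2 + 4 + 8) / 4 = 21/4 = 5.25
  mean(V) = (6 + 6 + 4 + 3) / 4 = 19/4 = 4.75

Step 2 — sample covariance S[i,j] = (1/(n-1)) · Σ_k (x_{k,i} - mean_i) · (x_{k,j} - mean_j), with n-1 = 3.
  S[U,U] = ((1.75)·(1.75) + (-3.25)·(-3.25) + (-1.25)·(-1.25) + (2.75)·(2.75)) / 3 = 22.75/3 = 7.5833
  S[U,V] = ((1.75)·(1.25) + (-3.25)·(1.25) + (-1.25)·(-0.75) + (2.75)·(-1.75)) / 3 = -5.75/3 = -1.9167
  S[V,V] = ((1.25)·(1.25) + (1.25)·(1.25) + (-0.75)·(-0.75) + (-1.75)·(-1.75)) / 3 = 6.75/3 = 2.25

S is symmetric (S[j,i] = S[i,j]). Assembling:

S = [[7.5833, -1.9167],
 [-1.9167, 2.25]]


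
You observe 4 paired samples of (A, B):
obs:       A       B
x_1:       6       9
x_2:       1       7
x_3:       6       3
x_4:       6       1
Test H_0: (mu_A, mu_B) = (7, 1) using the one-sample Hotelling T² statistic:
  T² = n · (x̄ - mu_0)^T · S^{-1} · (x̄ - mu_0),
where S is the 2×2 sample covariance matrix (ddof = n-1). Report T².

Step 1 — sample mean vector:
  mean(A) = (6 + 1 + 6 + 6) / 4 = 19/4 = 4.75
  mean(B) = (9 + 7 + 3 + 1) / 4 = 20/4 = 5
  x̄ = (4.75, 5),  deviation x̄ - mu_0 = (4.75, 5) - (7, 1) = (-2.25, 4).

Step 2 — sample covariance matrix, S[i,j] = (1/(n-1)) · Σ_k (x_{k,i} - mean_i) · (x_{k,j} - mean_j), divisor n-1 = 3:
  S[A,A] = ((1.25)·(1.25) + (-3.75)·(-3.75) + (1.25)·(1.25) + (1.25)·(1.25)) / 3 = 18.75/3 = 6.25
  S[A,B] = ((1.25)·(4) + (-3.75)·(2) + (1.25)·(-2) + (1.25)·(-4)) / 3 = -10/3 = -3.3333
  S[B,B] = ((4)·(4) + (2)·(2) + (-2)·(-2) + (-4)·(-4)) / 3 = 40/3 = 13.3333
  S = [[6.25, -3.3333],
 [-3.3333, 13.3333]].

Step 3 — invert S. det(S) = 6.25·13.3333 - (-3.3333)² = 72.2222.
  S^{-1} = (1/det) · [[d, -b], [-b, a]] = [[0.1846, 0.0462],
 [0.0462, 0.0865]].

Step 4 — quadratic form (x̄ - mu_0)^T · S^{-1} · (x̄ - mu_0):
  S^{-1} · (x̄ - mu_0) = (-0.2308, 0.2423),
  (x̄ - mu_0)^T · [...] = (-2.25)·(-0.2308) + (4)·(0.2423) = 1.4885.

Step 5 — scale by n: T² = 4 · 1.4885 = 5.9538.

T² ≈ 5.9538


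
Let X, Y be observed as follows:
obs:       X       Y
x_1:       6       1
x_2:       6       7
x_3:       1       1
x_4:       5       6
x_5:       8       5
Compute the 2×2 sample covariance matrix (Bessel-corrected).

Step 1 — column means:
  mean(X) = (6 + 6 + 1 + 5 + 8) / 5 = 26/5 = 5.2
  mean(Y) = (1 + 7 + 1 + 6 + 5) / 5 = 20/5 = 4

Step 2 — sample covariance S[i,j] = (1/(n-1)) · Σ_k (x_{k,i} - mean_i) · (x_{k,j} - mean_j), with n-1 = 4.
  S[X,X] = ((0.8)·(0.8) + (0.8)·(0.8) + (-4.2)·(-4.2) + (-0.2)·(-0.2) + (2.8)·(2.8)) / 4 = 26.8/4 = 6.7
  S[X,Y] = ((0.8)·(-3) + (0.8)·(3) + (-4.2)·(-3) + (-0.2)·(2) + (2.8)·(1)) / 4 = 15/4 = 3.75
  S[Y,Y] = ((-3)·(-3) + (3)·(3) + (-3)·(-3) + (2)·(2) + (1)·(1)) / 4 = 32/4 = 8

S is symmetric (S[j,i] = S[i,j]). Assembling:

S = [[6.7, 3.75],
 [3.75, 8]]


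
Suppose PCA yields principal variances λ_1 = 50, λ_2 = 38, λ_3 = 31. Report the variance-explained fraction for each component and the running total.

Step 1 — total variance = trace(Sigma) = Σ λ_i = 50 + 38 + 31 = 119.

Step 2 — fraction explained by component i = λ_i / Σ λ:
  PC1: 50/119 = 0.4202
  PC2: 38/119 = 0.3193
  PC3: 31/119 = 0.2605

Step 3 — cumulative fraction after k components = (λ_1 + ... + λ_k) / Σ λ:
  k = 1: 50/119 = 0.4202
  k = 2: (50 + 38)/119 = 88/119 = 0.7395
  k = 3: (50 + 38 + 31)/119 = 119/119 = 1

Summary (fraction, with percent):

explained: PC1 0.4202 (42.02%), PC2 0.3193 (31.93%), PC3 0.2605 (26.05%);  cumulative: 0.4202, 0.7395, 1


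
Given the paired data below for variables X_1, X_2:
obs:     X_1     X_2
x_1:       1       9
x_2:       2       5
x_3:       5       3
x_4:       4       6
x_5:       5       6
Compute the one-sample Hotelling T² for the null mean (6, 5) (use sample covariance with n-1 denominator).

Step 1 — sample mean vector:
  mean(X_1) = (1 + 2 + 5 + 4 + 5) / 5 = 17/5 = 3.4
  mean(X_2) = (9 + 5 + 3 + 6 + 6) / 5 = 29/5 = 5.8
  x̄ = (3.4, 5.8),  deviation x̄ - mu_0 = (3.4, 5.8) - (6, 5) = (-2.6, 0.8).

Step 2 — sample covariance matrix, S[i,j] = (1/(n-1)) · Σ_k (x_{k,i} - mean_i) · (x_{k,j} - mean_j), divisor n-1 = 4:
  S[X_1,X_1] = ((-2.4)·(-2.4) + (-1.4)·(-1.4) + (1.6)·(1.6) + (0.6)·(0.6) + (1.6)·(1.6)) / 4 = 13.2/4 = 3.3
  S[X_1,X_2] = ((-2.4)·(3.2) + (-1.4)·(-0.8) + (1.6)·(-2.8) + (0.6)·(0.2) + (1.6)·(0.2)) / 4 = -10.6/4 = -2.65
  S[X_2,X_2] = ((3.2)·(3.2) + (-0.8)·(-0.8) + (-2.8)·(-2.8) + (0.2)·(0.2) + (0.2)·(0.2)) / 4 = 18.8/4 = 4.7
  S = [[3.3, -2.65],
 [-2.65, 4.7]].

Step 3 — invert S. det(S) = 3.3·4.7 - (-2.65)² = 8.4875.
  S^{-1} = (1/det) · [[d, -b], [-b, a]] = [[0.5538, 0.3122],
 [0.3122, 0.3888]].

Step 4 — quadratic form (x̄ - mu_0)^T · S^{-1} · (x̄ - mu_0):
  S^{-1} · (x̄ - mu_0) = (-1.19, -0.5007),
  (x̄ - mu_0)^T · [...] = (-2.6)·(-1.19) + (0.8)·(-0.5007) = 2.6934.

Step 5 — scale by n: T² = 5 · 2.6934 = 13.4669.

T² ≈ 13.4669


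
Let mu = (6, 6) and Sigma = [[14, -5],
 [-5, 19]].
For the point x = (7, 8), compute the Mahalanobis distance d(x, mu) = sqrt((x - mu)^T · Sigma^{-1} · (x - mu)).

Step 1 — centre the observation: (x - mu) = (1, 2).

Step 2 — invert Sigma. det(Sigma) = 14·19 - (-5)² = 241.
  Sigma^{-1} = (1/det) · [[d, -b], [-b, a]] = [[0.0788, 0.0207],
 [0.0207, 0.0581]].

Step 3 — form the quadratic (x - mu)^T · Sigma^{-1} · (x - mu):
  Sigma^{-1} · (x - mu) = (0.1203, 0.1369).
  (x - mu)^T · [Sigma^{-1} · (x - mu)] = (1)·(0.1203) + (2)·(0.1369) = 0.3942.

Step 4 — take square root: d = √(0.3942) ≈ 0.6278.

d(x, mu) = √(0.3942) ≈ 0.6278


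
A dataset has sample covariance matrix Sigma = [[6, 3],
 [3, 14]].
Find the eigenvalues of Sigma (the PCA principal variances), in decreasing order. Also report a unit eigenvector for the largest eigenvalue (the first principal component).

Step 1 — characteristic polynomial of 2×2 Sigma:
  det(Sigma - λI) = λ² - trace · λ + det = 0.
  trace = 6 + 14 = 20, det = 6·14 - (3)² = 75.
Step 2 — discriminant:
  Δ = trace² - 4·det = 400 - 300 = 100.
Step 3 — eigenvalues:
  λ = (trace ± √Δ)/2 = (20 ± 10)/2,
  λ_1 = 15,  λ_2 = 5.

Step 4 — unit eigenvector for λ_1: solve (Sigma - λ_1 I)v = 0. First row:
  (6 - 15)·v_x + (3)·v_y = 0, i.e. (-9)·v_x + (3)·v_y = 0,
  so v ∝ (b, λ_1 - a) = (3, 9) = u.
  ||u|| = √((3)² + (9)²) = √(90) ≈ 9.4868,
  v_1 = u/||u|| ≈ (0.3162, 0.9487) (||v_1|| = 1).

λ_1 = 15,  λ_2 = 5;  v_1 ≈ (0.3162, 0.9487)


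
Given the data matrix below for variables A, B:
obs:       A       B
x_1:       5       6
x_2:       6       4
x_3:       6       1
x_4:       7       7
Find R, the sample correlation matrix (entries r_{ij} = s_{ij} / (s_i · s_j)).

Step 1 — column means:
  mean(A) = (5 + 6 + 6 + 7) / 4 = 24/4 = 6
  mean(B) = (6 + 4 + 1 + 7) / 4 = 18/4 = 4.5

Step 2 — sample variances and covariances s[i,j] = (1/(n-1)) · Σ_k (x_{k,i} - mean_i) · (x_{k,j} - mean_j), with n-1 = 3:
  s[A,A] = ((-1)·(-1) + (0)·(0) + (0)·(0) + (1)·(1)) / 3 = 2/3 = 0.6667
  s[A,B] = ((-1)·(1.5) + (0)·(-0.5) + (0)·(-3.5) + (1)·(2.5)) / 3 = 1/3 = 0.3333
  s[B,B] = ((1.5)·(1.5) + (-0.5)·(-0.5) + (-3.5)·(-3.5) + (2.5)·(2.5)) / 3 = 21/3 = 7
  Sample standard deviations s_i = √(s[i,i]):
  s(A) = √(0.6667) = 0.8165
  s(B) = √(7) = 2.6458

Step 3 — r_{ij} = s_{ij} / (s_i · s_j):
  r[A,A] = 1 (diagonal).
  r[A,B] = 0.3333 / (0.8165 · 2.6458) = 0.3333 / 2.1602 = 0.1543
  r[B,B] = 1 (diagonal).

R is symmetric with unit diagonal. Assembling:

R = [[1, 0.1543],
 [0.1543, 1]]


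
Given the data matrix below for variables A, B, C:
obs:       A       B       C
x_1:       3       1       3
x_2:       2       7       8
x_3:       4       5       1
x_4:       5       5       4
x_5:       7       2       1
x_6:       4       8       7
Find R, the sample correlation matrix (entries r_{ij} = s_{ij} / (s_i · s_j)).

Step 1 — column means:
  mean(A) = (3 + 2 + 4 + 5 + 7 + 4) / 6 = 25/6 = 4.1667
  mean(B) = (1 + 7 + 5 + 5 + 2 + 8) / 6 = 28/6 = 4.6667
  mean(C) = (3 + 8 + 1 + 4 + 1 + 7) / 6 = 24/6 = 4

Step 2 — sample variances and covariances s[i,j] = (1/(n-1)) · Σ_k (x_{k,i} - mean_i) · (x_{k,j} - mean_j), with n-1 = 5:
  s[A,A] = ((-1.1667)·(-1.1667) + (-2.1667)·(-2.1667) + (-0.1667)·(-0.1667) + (0.8333)·(0.8333) + (2.8333)·(2.8333) + (-0.1667)·(-0.1667)) / 5 = 14.8333/5 = 2.9667
  s[A,B] = ((-1.1667)·(-3.6667) + (-2.1667)·(2.3333) + (-0.1667)·(0.3333) + (0.8333)·(0.3333) + (2.8333)·(-2.6667) + (-0.1667)·(3.3333)) / 5 = -8.6667/5 = -1.7333
  s[A,C] = ((-1.1667)·(-1) + (-2.1667)·(4) + (-0.1667)·(-3) + (0.8333)·(0) + (2.8333)·(-3) + (-0.1667)·(3)) / 5 = -16/5 = -3.2
  s[B,B] = ((-3.6667)·(-3.6667) + (2.3333)·(2.3333) + (0.3333)·(0.3333) + (0.3333)·(0.3333) + (-2.6667)·(-2.6667) + (3.3333)·(3.3333)) / 5 = 37.3333/5 = 7.4667
  s[B,C] = ((-3.6667)·(-1) + (2.3333)·(4) + (0.3333)·(-3) + (0.3333)·(0) + (-2.6667)·(-3) + (3.3333)·(3)) / 5 = 30/5 = 6
  s[C,C] = ((-1)·(-1) + (4)·(4) + (-3)·(-3) + (0)·(0) + (-3)·(-3) + (3)·(3)) / 5 = 44/5 = 8.8
  Sample standard deviations s_i = √(s[i,i]):
  s(A) = √(2.9667) = 1.7224
  s(B) = √(7.4667) = 2.7325
  s(C) = √(8.8) = 2.9665

Step 3 — r_{ij} = s_{ij} / (s_i · s_j):
  r[A,A] = 1 (diagonal).
  r[A,B] = -1.7333 / (1.7224 · 2.7325) = -1.7333 / 4.7065 = -0.3683
  r[A,C] = -3.2 / (1.7224 · 2.9665) = -3.2 / 5.1095 = -0.6263
  r[B,B] = 1 (diagonal).
  r[B,C] = 6 / (2.7325 · 2.9665) = 6 / 8.106 = 0.7402
  r[C,C] = 1 (diagonal).

R is symmetric with unit diagonal. Assembling:

R = [[1, -0.3683, -0.6263],
 [-0.3683, 1, 0.7402],
 [-0.6263, 0.7402, 1]]


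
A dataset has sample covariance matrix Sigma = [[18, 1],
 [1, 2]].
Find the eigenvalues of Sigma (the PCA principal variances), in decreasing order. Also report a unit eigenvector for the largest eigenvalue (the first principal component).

Step 1 — characteristic polynomial of 2×2 Sigma:
  det(Sigma - λI) = λ² - trace · λ + det = 0.
  trace = 18 + 2 = 20, det = 18·2 - (1)² = 35.
Step 2 — discriminant:
  Δ = trace² - 4·det = 400 - 140 = 260.
Step 3 — eigenvalues:
  λ = (trace ± √Δ)/2 = (20 ± 16.1245)/2,
  λ_1 = 18.0623,  λ_2 = 1.9377.

Step 4 — unit eigenvector for λ_1: solve (Sigma - λ_1 I)v = 0. First row:
  (18 - 18.0623)·v_x + (1)·v_y = 0, i.e. (-0.0623)·v_x + (1)·v_y = 0,
  so v ∝ (b, λ_1 - a) = (1, 0.0623) = u.
  ||u|| = √((1)² + (0.0623)²) = √(1.0039) ≈ 1.0019,
  v_1 = u/||u|| ≈ (0.9981, 0.0621) (||v_1|| = 1).

λ_1 = 18.0623,  λ_2 = 1.9377;  v_1 ≈ (0.9981, 0.0621)


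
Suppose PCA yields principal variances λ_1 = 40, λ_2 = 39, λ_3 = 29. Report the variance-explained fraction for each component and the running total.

Step 1 — total variance = trace(Sigma) = Σ λ_i = 40 + 39 + 29 = 108.

Step 2 — fraction explained by component i = λ_i / Σ λ:
  PC1: 40/108 = 0.3704
  PC2: 39/108 = 0.3611
  PC3: 29/108 = 0.2685

Step 3 — cumulative fraction after k components = (λ_1 + ... + λ_k) / Σ λ:
  k = 1: 40/108 = 0.3704
  k = 2: (40 + 39)/108 = 79/108 = 0.7315
  k = 3: (40 + 39 + 29)/108 = 108/108 = 1

Summary (fraction, with percent):

explained: PC1 0.3704 (37.04%), PC2 0.3611 (36.11%), PC3 0.2685 (26.85%);  cumulative: 0.3704, 0.7315, 1


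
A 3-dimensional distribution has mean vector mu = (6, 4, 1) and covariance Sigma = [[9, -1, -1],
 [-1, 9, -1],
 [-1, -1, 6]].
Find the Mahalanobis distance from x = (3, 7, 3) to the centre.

Step 1 — centre the observation: (x - mu) = (-3, 3, 2).

Step 2 — invert Sigma (cofactor / det for 3×3, or solve directly):
  Sigma^{-1} = [[0.1152, 0.0152, 0.0217],
 [0.0152, 0.1152, 0.0217],
 [0.0217, 0.0217, 0.1739]].

Step 3 — form the quadratic (x - mu)^T · Sigma^{-1} · (x - mu):
  Sigma^{-1} · (x - mu) = (-0.2565, 0.3435, 0.3478).
  (x - mu)^T · [Sigma^{-1} · (x - mu)] = (-3)·(-0.2565) + (3)·(0.3435) + (2)·(0.3478) = 2.4957.

Step 4 — take square root: d = √(2.4957) ≈ 1.5798.

d(x, mu) = √(2.4957) ≈ 1.5798


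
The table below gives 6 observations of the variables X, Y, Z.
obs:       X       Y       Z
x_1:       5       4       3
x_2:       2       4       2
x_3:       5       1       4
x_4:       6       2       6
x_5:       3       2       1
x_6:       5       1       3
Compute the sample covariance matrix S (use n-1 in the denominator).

Step 1 — column means:
  mean(X) = (5 + 2 + 5 + 6 + 3 + 5) / 6 = 26/6 = 4.3333
  mean(Y) = (4 + 4 + 1 + 2 + 2 + 1) / 6 = 14/6 = 2.3333
  mean(Z) = (3 + 2 + 4 + 6 + 1 + 3) / 6 = 19/6 = 3.1667

Step 2 — sample covariance S[i,j] = (1/(n-1)) · Σ_k (x_{k,i} - mean_i) · (x_{k,j} - mean_j), with n-1 = 5.
  S[X,X] = ((0.6667)·(0.6667) + (-2.3333)·(-2.3333) + (0.6667)·(0.6667) + (1.6667)·(1.6667) + (-1.3333)·(-1.3333) + (0.6667)·(0.6667)) / 5 = 11.3333/5 = 2.2667
  S[X,Y] = ((0.6667)·(1.6667) + (-2.3333)·(1.6667) + (0.6667)·(-1.3333) + (1.6667)·(-0.3333) + (-1.3333)·(-0.3333) + (0.6667)·(-1.3333)) / 5 = -4.6667/5 = -0.9333
  S[X,Z] = ((0.6667)·(-0.1667) + (-2.3333)·(-1.1667) + (0.6667)·(0.8333) + (1.6667)·(2.8333) + (-1.3333)·(-2.1667) + (0.6667)·(-0.1667)) / 5 = 10.6667/5 = 2.1333
  S[Y,Y] = ((1.6667)·(1.6667) + (1.6667)·(1.6667) + (-1.3333)·(-1.3333) + (-0.3333)·(-0.3333) + (-0.3333)·(-0.3333) + (-1.3333)·(-1.3333)) / 5 = 9.3333/5 = 1.8667
  S[Y,Z] = ((1.6667)·(-0.1667) + (1.6667)·(-1.1667) + (-1.3333)·(0.8333) + (-0.3333)·(2.8333) + (-0.3333)·(-2.1667) + (-1.3333)·(-0.1667)) / 5 = -3.3333/5 = -0.6667
  S[Z,Z] = ((-0.1667)·(-0.1667) + (-1.1667)·(-1.1667) + (0.8333)·(0.8333) + (2.8333)·(2.8333) + (-2.1667)·(-2.1667) + (-0.1667)·(-0.1667)) / 5 = 14.8333/5 = 2.9667

S is symmetric (S[j,i] = S[i,j]). Assembling:

S = [[2.2667, -0.9333, 2.1333],
 [-0.9333, 1.8667, -0.6667],
 [2.1333, -0.6667, 2.9667]]


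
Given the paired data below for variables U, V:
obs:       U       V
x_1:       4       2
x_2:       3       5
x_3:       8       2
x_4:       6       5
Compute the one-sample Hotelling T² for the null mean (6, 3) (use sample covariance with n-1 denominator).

Step 1 — sample mean vector:
  mean(U) = (4 + 3 + 8 + 6) / 4 = 21/4 = 5.25
  mean(V) = (2 + 5 + 2 + 5) / 4 = 14/4 = 3.5
  x̄ = (5.25, 3.5),  deviation x̄ - mu_0 = (5.25, 3.5) - (6, 3) = (-0.75, 0.5).

Step 2 — sample covariance matrix, S[i,j] = (1/(n-1)) · Σ_k (x_{k,i} - mean_i) · (x_{k,j} - mean_j), divisor n-1 = 3:
  S[U,U] = ((-1.25)·(-1.25) + (-2.25)·(-2.25) + (2.75)·(2.75) + (0.75)·(0.75)) / 3 = 14.75/3 = 4.9167
  S[U,V] = ((-1.25)·(-1.5) + (-2.25)·(1.5) + (2.75)·(-1.5) + (0.75)·(1.5)) / 3 = -4.5/3 = -1.5
  S[V,V] = ((-1.5)·(-1.5) + (1.5)·(1.5) + (-1.5)·(-1.5) + (1.5)·(1.5)) / 3 = 9/3 = 3
  S = [[4.9167, -1.5],
 [-1.5, 3]].

Step 3 — invert S. det(S) = 4.9167·3 - (-1.5)² = 12.5.
  S^{-1} = (1/det) · [[d, -b], [-b, a]] = [[0.24, 0.12],
 [0.12, 0.3933]].

Step 4 — quadratic form (x̄ - mu_0)^T · S^{-1} · (x̄ - mu_0):
  S^{-1} · (x̄ - mu_0) = (-0.12, 0.1067),
  (x̄ - mu_0)^T · [...] = (-0.75)·(-0.12) + (0.5)·(0.1067) = 0.1433.

Step 5 — scale by n: T² = 4 · 0.1433 = 0.5733.

T² ≈ 0.5733


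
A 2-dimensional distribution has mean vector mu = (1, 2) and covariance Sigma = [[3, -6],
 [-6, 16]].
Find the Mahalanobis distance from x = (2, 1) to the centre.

Step 1 — centre the observation: (x - mu) = (1, -1).

Step 2 — invert Sigma. det(Sigma) = 3·16 - (-6)² = 12.
  Sigma^{-1} = (1/det) · [[d, -b], [-b, a]] = [[1.3333, 0.5],
 [0.5, 0.25]].

Step 3 — form the quadratic (x - mu)^T · Sigma^{-1} · (x - mu):
  Sigma^{-1} · (x - mu) = (0.8333, 0.25).
  (x - mu)^T · [Sigma^{-1} · (x - mu)] = (1)·(0.8333) + (-1)·(0.25) = 0.5833.

Step 4 — take square root: d = √(0.5833) ≈ 0.7638.

d(x, mu) = √(0.5833) ≈ 0.7638


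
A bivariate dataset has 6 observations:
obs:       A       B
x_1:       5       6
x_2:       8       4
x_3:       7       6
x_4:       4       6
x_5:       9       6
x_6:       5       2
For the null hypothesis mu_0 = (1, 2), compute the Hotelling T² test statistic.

Step 1 — sample mean vector:
  mean(A) = (5 + 8 + 7 + 4 + 9 + 5) / 6 = 38/6 = 6.3333
  mean(B) = (6 + 4 + 6 + 6 + 6 + 2) / 6 = 30/6 = 5
  x̄ = (6.3333, 5),  deviation x̄ - mu_0 = (6.3333, 5) - (1, 2) = (5.3333, 3).

Step 2 — sample covariance matrix, S[i,j] = (1/(n-1)) · Σ_k (x_{k,i} - mean_i) · (x_{k,j} - mean_j), divisor n-1 = 5:
  S[A,A] = ((-1.3333)·(-1.3333) + (1.6667)·(1.6667) + (0.6667)·(0.6667) + (-2.3333)·(-2.3333) + (2.6667)·(2.6667) + (-1.3333)·(-1.3333)) / 5 = 19.3333/5 = 3.8667
  S[A,B] = ((-1.3333)·(1) + (1.6667)·(-1) + (0.6667)·(1) + (-2.3333)·(1) + (2.6667)·(1) + (-1.3333)·(-3)) / 5 = 2/5 = 0.4
  S[B,B] = ((1)·(1) + (-1)·(-1) + (1)·(1) + (1)·(1) + (1)·(1) + (-3)·(-3)) / 5 = 14/5 = 2.8
  S = [[3.8667, 0.4],
 [0.4, 2.8]].

Step 3 — invert S. det(S) = 3.8667·2.8 - (0.4)² = 10.6667.
  S^{-1} = (1/det) · [[d, -b], [-b, a]] = [[0.2625, -0.0375],
 [-0.0375, 0.3625]].

Step 4 — quadratic form (x̄ - mu_0)^T · S^{-1} · (x̄ - mu_0):
  S^{-1} · (x̄ - mu_0) = (1.2875, 0.8875),
  (x̄ - mu_0)^T · [...] = (5.3333)·(1.2875) + (3)·(0.8875) = 9.5292.

Step 5 — scale by n: T² = 6 · 9.5292 = 57.175.

T² ≈ 57.175


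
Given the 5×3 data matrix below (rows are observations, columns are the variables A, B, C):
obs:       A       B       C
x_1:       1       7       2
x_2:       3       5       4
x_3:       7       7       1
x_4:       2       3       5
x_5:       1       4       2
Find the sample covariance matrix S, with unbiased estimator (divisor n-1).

Step 1 — column means:
  mean(A) = (1 + 3 + 7 + 2 + 1) / 5 = 14/5 = 2.8
  mean(B) = (7 + 5 + 7 + 3 + 4) / 5 = 26/5 = 5.2
  mean(C) = (2 + 4 + 1 + 5 + 2) / 5 = 14/5 = 2.8

Step 2 — sample covariance S[i,j] = (1/(n-1)) · Σ_k (x_{k,i} - mean_i) · (x_{k,j} - mean_j), with n-1 = 4.
  S[A,A] = ((-1.8)·(-1.8) + (0.2)·(0.2) + (4.2)·(4.2) + (-0.8)·(-0.8) + (-1.8)·(-1.8)) / 4 = 24.8/4 = 6.2
  S[A,B] = ((-1.8)·(1.8) + (0.2)·(-0.2) + (4.2)·(1.8) + (-0.8)·(-2.2) + (-1.8)·(-1.2)) / 4 = 8.2/4 = 2.05
  S[A,C] = ((-1.8)·(-0.8) + (0.2)·(1.2) + (4.2)·(-1.8) + (-0.8)·(2.2) + (-1.8)·(-0.8)) / 4 = -6.2/4 = -1.55
  S[B,B] = ((1.8)·(1.8) + (-0.2)·(-0.2) + (1.8)·(1.8) + (-2.2)·(-2.2) + (-1.2)·(-1.2)) / 4 = 12.8/4 = 3.2
  S[B,C] = ((1.8)·(-0.8) + (-0.2)·(1.2) + (1.8)·(-1.8) + (-2.2)·(2.2) + (-1.2)·(-0.8)) / 4 = -8.8/4 = -2.2
  S[C,C] = ((-0.8)·(-0.8) + (1.2)·(1.2) + (-1.8)·(-1.8) + (2.2)·(2.2) + (-0.8)·(-0.8)) / 4 = 10.8/4 = 2.7

S is symmetric (S[j,i] = S[i,j]). Assembling:

S = [[6.2, 2.05, -1.55],
 [2.05, 3.2, -2.2],
 [-1.55, -2.2, 2.7]]


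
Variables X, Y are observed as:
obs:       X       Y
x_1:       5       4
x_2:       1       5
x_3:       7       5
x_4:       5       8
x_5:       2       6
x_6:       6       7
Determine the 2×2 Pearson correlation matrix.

Step 1 — column means:
  mean(X) = (5 + 1 + 7 + 5 + 2 + 6) / 6 = 26/6 = 4.3333
  mean(Y) = (4 + 5 + 5 + 8 + 6 + 7) / 6 = 35/6 = 5.8333

Step 2 — sample variances and covariances s[i,j] = (1/(n-1)) · Σ_k (x_{k,i} - mean_i) · (x_{k,j} - mean_j), with n-1 = 5:
  s[X,X] = ((0.6667)·(0.6667) + (-3.3333)·(-3.3333) + (2.6667)·(2.6667) + (0.6667)·(0.6667) + (-2.3333)·(-2.3333) + (1.6667)·(1.6667)) / 5 = 27.3333/5 = 5.4667
  s[X,Y] = ((0.6667)·(-1.8333) + (-3.3333)·(-0.8333) + (2.6667)·(-0.8333) + (0.6667)·(2.1667) + (-2.3333)·(0.1667) + (1.6667)·(1.1667)) / 5 = 2.3333/5 = 0.4667
  s[Y,Y] = ((-1.8333)·(-1.8333) + (-0.8333)·(-0.8333) + (-0.8333)·(-0.8333) + (2.1667)·(2.1667) + (0.1667)·(0.1667) + (1.1667)·(1.1667)) / 5 = 10.8333/5 = 2.1667
  Sample standard deviations s_i = √(s[i,i]):
  s(X) = √(5.4667) = 2.3381
  s(Y) = √(2.1667) = 1.472

Step 3 — r_{ij} = s_{ij} / (s_i · s_j):
  r[X,X] = 1 (diagonal).
  r[X,Y] = 0.4667 / (2.3381 · 1.472) = 0.4667 / 3.4416 = 0.1356
  r[Y,Y] = 1 (diagonal).

R is symmetric with unit diagonal. Assembling:

R = [[1, 0.1356],
 [0.1356, 1]]


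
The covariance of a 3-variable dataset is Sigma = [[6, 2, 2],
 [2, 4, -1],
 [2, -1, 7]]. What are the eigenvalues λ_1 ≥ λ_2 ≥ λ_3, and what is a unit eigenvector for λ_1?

Step 1 — characteristic polynomial p(λ) = det(λI - Sigma) = λ³ - tr·λ² + c_1·λ - det, where tr = trace, c_1 = sum of the principal 2×2 minors, det = det(Sigma):
  tr = 6 + 4 + 7 = 17,
  c_1 = (6·4 - (2)²) + (6·7 - (2)²) + (4·7 - (-1)²) = 20 + 38 + 27 = 85,
  det = 6·(4·7 - (-1)²) - (2)·((2)·7 - (-1)·(2)) + (2)·((2)·(-1) - 4·(2)) = 6·(27) - (2)·(16) + (2)·(-10) = 110.
  So p(λ) = λ³ - 17λ² + 85λ - 110.
Step 2 — look for an integer root (rational root theorem: any rational root is an integer divisor of 110). Testing λ = 2:
  p(2) = 8 - 68 + 170 - 110 = 0  ✓
  Dividing out (λ - 2): p(λ) = (λ - 2)(λ² - 15λ + 55).
Step 3 — remaining eigenvalues from the quadratic λ² - 15λ + 55 = 0:
  Δ = 15² - 4·55 = 225 - 220 = 5,  λ = (15 ± √5)/2 = (15 ± 2.2361)/2 ≈ 8.618 or 6.382.
  Sorted: λ_1 = 8.618,  λ_2 = 6.382,  λ_3 = 2  (check: sum = 17 = tr ✓).

Step 4 — unit eigenvector for λ_1 ≈ 8.618: v spans the null space of (Sigma - λ_1 I), whose rows are
  r_1 = (-2.618, 2, 2),  r_2 = (2, -4.618, -1),  r_3 = (2, -1, -1.618).
  v is orthogonal to every row, so take v ∝ r_1 × r_2 = ((2)·(-1) - (2)·(-4.618), (2)·(2) - (-2.618)·(-1), (-2.618)·(-4.618) - (2)·(2)) ≈ (7.2361, 1.382, 8.0902).
  Let u = (7.2361, 1.382, 8.0902).
  ||u|| = √((7.2361)² + (1.382)² + (8.0902)²) = √(119.7214) ≈ 10.9417,  v_1 = u/||u|| ≈ (0.6613, 0.1263, 0.7394) (||v_1|| = 1).

λ_1 = 8.618,  λ_2 = 6.382,  λ_3 = 2;  v_1 ≈ (0.6613, 0.1263, 0.7394)


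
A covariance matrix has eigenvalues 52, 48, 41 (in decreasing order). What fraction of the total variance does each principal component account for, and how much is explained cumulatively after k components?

Step 1 — total variance = trace(Sigma) = Σ λ_i = 52 + 48 + 41 = 141.

Step 2 — fraction explained by component i = λ_i / Σ λ:
  PC1: 52/141 = 0.3688
  PC2: 48/141 = 0.3404
  PC3: 41/141 = 0.2908

Step 3 — cumulative fraction after k components = (λ_1 + ... + λ_k) / Σ λ:
  k = 1: 52/141 = 0.3688
  k = 2: (52 + 48)/141 = 100/141 = 0.7092
  k = 3: (52 + 48 + 41)/141 = 141/141 = 1

Summary (fraction, with percent):

explained: PC1 0.3688 (36.88%), PC2 0.3404 (34.04%), PC3 0.2908 (29.08%);  cumulative: 0.3688, 0.7092, 1


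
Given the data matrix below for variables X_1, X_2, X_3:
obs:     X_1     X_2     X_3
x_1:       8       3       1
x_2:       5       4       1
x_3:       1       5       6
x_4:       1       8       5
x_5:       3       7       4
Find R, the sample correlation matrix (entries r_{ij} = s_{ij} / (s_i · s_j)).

Step 1 — column means:
  mean(X_1) = (8 + 5 + 1 + 1 + 3) / 5 = 18/5 = 3.6
  mean(X_2) = (3 + 4 + 5 + 8 + 7) / 5 = 27/5 = 5.4
  mean(X_3) = (1 + 1 + 6 + 5 + 4) / 5 = 17/5 = 3.4

Step 2 — sample variances and covariances s[i,j] = (1/(n-1)) · Σ_k (x_{k,i} - mean_i) · (x_{k,j} - mean_j), with n-1 = 4:
  s[X_1,X_1] = ((4.4)·(4.4) + (1.4)·(1.4) + (-2.6)·(-2.6) + (-2.6)·(-2.6) + (-0.6)·(-0.6)) / 4 = 35.2/4 = 8.8
  s[X_1,X_2] = ((4.4)·(-2.4) + (1.4)·(-1.4) + (-2.6)·(-0.4) + (-2.6)·(2.6) + (-0.6)·(1.6)) / 4 = -19.2/4 = -4.8
  s[X_1,X_3] = ((4.4)·(-2.4) + (1.4)·(-2.4) + (-2.6)·(2.6) + (-2.6)·(1.6) + (-0.6)·(0.6)) / 4 = -25.2/4 = -6.3
  s[X_2,X_2] = ((-2.4)·(-2.4) + (-1.4)·(-1.4) + (-0.4)·(-0.4) + (2.6)·(2.6) + (1.6)·(1.6)) / 4 = 17.2/4 = 4.3
  s[X_2,X_3] = ((-2.4)·(-2.4) + (-1.4)·(-2.4) + (-0.4)·(2.6) + (2.6)·(1.6) + (1.6)·(0.6)) / 4 = 13.2/4 = 3.3
  s[X_3,X_3] = ((-2.4)·(-2.4) + (-2.4)·(-2.4) + (2.6)·(2.6) + (1.6)·(1.6) + (0.6)·(0.6)) / 4 = 21.2/4 = 5.3
  Sample standard deviations s_i = √(s[i,i]):
  s(X_1) = √(8.8) = 2.9665
  s(X_2) = √(4.3) = 2.0736
  s(X_3) = √(5.3) = 2.3022

Step 3 — r_{ij} = s_{ij} / (s_i · s_j):
  r[X_1,X_1] = 1 (diagonal).
  r[X_1,X_2] = -4.8 / (2.9665 · 2.0736) = -4.8 / 6.1514 = -0.7803
  r[X_1,X_3] = -6.3 / (2.9665 · 2.3022) = -6.3 / 6.8293 = -0.9225
  r[X_2,X_2] = 1 (diagonal).
  r[X_2,X_3] = 3.3 / (2.0736 · 2.3022) = 3.3 / 4.7739 = 0.6913
  r[X_3,X_3] = 1 (diagonal).

R is symmetric with unit diagonal. Assembling:

R = [[1, -0.7803, -0.9225],
 [-0.7803, 1, 0.6913],
 [-0.9225, 0.6913, 1]]


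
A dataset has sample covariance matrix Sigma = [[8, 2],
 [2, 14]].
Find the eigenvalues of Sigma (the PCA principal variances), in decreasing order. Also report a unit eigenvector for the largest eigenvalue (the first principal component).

Step 1 — characteristic polynomial of 2×2 Sigma:
  det(Sigma - λI) = λ² - trace · λ + det = 0.
  trace = 8 + 14 = 22, det = 8·14 - (2)² = 108.
Step 2 — discriminant:
  Δ = trace² - 4·det = 484 - 432 = 52.
Step 3 — eigenvalues:
  λ = (trace ± √Δ)/2 = (22 ± 7.2111)/2,
  λ_1 = 14.6056,  λ_2 = 7.3944.

Step 4 — unit eigenvector for λ_1: solve (Sigma - λ_1 I)v = 0. First row:
  (8 - 14.6056)·v_x + (2)·v_y = 0, i.e. (-6.6056)·v_x + (2)·v_y = 0,
  so v ∝ (b, λ_1 - a) = (2, 6.6056) = u.
  ||u|| = √((2)² + (6.6056)²) = √(47.6333) ≈ 6.9017,
  v_1 = u/||u|| ≈ (0.2898, 0.9571) (||v_1|| = 1).

λ_1 = 14.6056,  λ_2 = 7.3944;  v_1 ≈ (0.2898, 0.9571)


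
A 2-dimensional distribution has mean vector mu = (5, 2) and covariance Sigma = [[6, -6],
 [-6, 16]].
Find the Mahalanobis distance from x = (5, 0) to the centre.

Step 1 — centre the observation: (x - mu) = (0, -2).

Step 2 — invert Sigma. det(Sigma) = 6·16 - (-6)² = 60.
  Sigma^{-1} = (1/det) · [[d, -b], [-b, a]] = [[0.2667, 0.1],
 [0.1, 0.1]].

Step 3 — form the quadratic (x - mu)^T · Sigma^{-1} · (x - mu):
  Sigma^{-1} · (x - mu) = (-0.2, -0.2).
  (x - mu)^T · [Sigma^{-1} · (x - mu)] = (0)·(-0.2) + (-2)·(-0.2) = 0.4.

Step 4 — take square root: d = √(0.4) ≈ 0.6325.

d(x, mu) = √(0.4) ≈ 0.6325


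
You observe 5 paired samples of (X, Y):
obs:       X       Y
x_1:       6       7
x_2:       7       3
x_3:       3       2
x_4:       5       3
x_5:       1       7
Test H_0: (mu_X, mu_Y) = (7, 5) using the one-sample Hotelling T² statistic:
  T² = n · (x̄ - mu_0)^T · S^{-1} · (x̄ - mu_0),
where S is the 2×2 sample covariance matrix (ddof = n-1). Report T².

Step 1 — sample mean vector:
  mean(X) = (6 + 7 + 3 + 5 + 1) / 5 = 22/5 = 4.4
  mean(Y) = (7 + 3 + 2 + 3 + 7) / 5 = 22/5 = 4.4
  x̄ = (4.4, 4.4),  deviation x̄ - mu_0 = (4.4, 4.4) - (7, 5) = (-2.6, -0.6).

Step 2 — sample covariance matrix, S[i,j] = (1/(n-1)) · Σ_k (x_{k,i} - mean_i) · (x_{k,j} - mean_j), divisor n-1 = 4:
  S[X,X] = ((1.6)·(1.6) + (2.6)·(2.6) + (-1.4)·(-1.4) + (0.6)·(0.6) + (-3.4)·(-3.4)) / 4 = 23.2/4 = 5.8
  S[X,Y] = ((1.6)·(2.6) + (2.6)·(-1.4) + (-1.4)·(-2.4) + (0.6)·(-1.4) + (-3.4)·(2.6)) / 4 = -5.8/4 = -1.45
  S[Y,Y] = ((2.6)·(2.6) + (-1.4)·(-1.4) + (-2.4)·(-2.4) + (-1.4)·(-1.4) + (2.6)·(2.6)) / 4 = 23.2/4 = 5.8
  S = [[5.8, -1.45],
 [-1.45, 5.8]].

Step 3 — invert S. det(S) = 5.8·5.8 - (-1.45)² = 31.5375.
  S^{-1} = (1/det) · [[d, -b], [-b, a]] = [[0.1839, 0.046],
 [0.046, 0.1839]].

Step 4 — quadratic form (x̄ - mu_0)^T · S^{-1} · (x̄ - mu_0):
  S^{-1} · (x̄ - mu_0) = (-0.5057, -0.2299),
  (x̄ - mu_0)^T · [...] = (-2.6)·(-0.5057) + (-0.6)·(-0.2299) = 1.4529.

Step 5 — scale by n: T² = 5 · 1.4529 = 7.2644.

T² ≈ 7.2644


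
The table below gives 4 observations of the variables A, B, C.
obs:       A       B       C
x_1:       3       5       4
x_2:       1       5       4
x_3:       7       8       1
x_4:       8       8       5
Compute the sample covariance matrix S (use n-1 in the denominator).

Step 1 — column means:
  mean(A) = (3 + 1 + 7 + 8) / 4 = 19/4 = 4.75
  mean(B) = (5 + 5 + 8 + 8) / 4 = 26/4 = 6.5
  mean(C) = (4 + 4 + 1 + 5) / 4 = 14/4 = 3.5

Step 2 — sample covariance S[i,j] = (1/(n-1)) · Σ_k (x_{k,i} - mean_i) · (x_{k,j} - mean_j), with n-1 = 3.
  S[A,A] = ((-1.75)·(-1.75) + (-3.75)·(-3.75) + (2.25)·(2.25) + (3.25)·(3.25)) / 3 = 32.75/3 = 10.9167
  S[A,B] = ((-1.75)·(-1.5) + (-3.75)·(-1.5) + (2.25)·(1.5) + (3.25)·(1.5)) / 3 = 16.5/3 = 5.5
  S[A,C] = ((-1.75)·(0.5) + (-3.75)·(0.5) + (2.25)·(-2.5) + (3.25)·(1.5)) / 3 = -3.5/3 = -1.1667
  S[B,B] = ((-1.5)·(-1.5) + (-1.5)·(-1.5) + (1.5)·(1.5) + (1.5)·(1.5)) / 3 = 9/3 = 3
  S[B,C] = ((-1.5)·(0.5) + (-1.5)·(0.5) + (1.5)·(-2.5) + (1.5)·(1.5)) / 3 = -3/3 = -1
  S[C,C] = ((0.5)·(0.5) + (0.5)·(0.5) + (-2.5)·(-2.5) + (1.5)·(1.5)) / 3 = 9/3 = 3

S is symmetric (S[j,i] = S[i,j]). Assembling:

S = [[10.9167, 5.5, -1.1667],
 [5.5, 3, -1],
 [-1.1667, -1, 3]]


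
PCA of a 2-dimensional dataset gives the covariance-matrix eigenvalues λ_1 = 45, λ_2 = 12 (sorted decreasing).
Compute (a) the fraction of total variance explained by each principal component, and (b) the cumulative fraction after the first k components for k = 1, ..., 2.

Step 1 — total variance = trace(Sigma) = Σ λ_i = 45 + 12 = 57.

Step 2 — fraction explained by component i = λ_i / Σ λ:
  PC1: 45/57 = 0.7895
  PC2: 12/57 = 0.2105

Step 3 — cumulative fraction after k components = (λ_1 + ... + λ_k) / Σ λ:
  k = 1: 45/57 = 0.7895
  k = 2: (45 + 12)/57 = 57/57 = 1

Summary (fraction, with percent):

explained: PC1 0.7895 (78.95%), PC2 0.2105 (21.05%);  cumulative: 0.7895, 1


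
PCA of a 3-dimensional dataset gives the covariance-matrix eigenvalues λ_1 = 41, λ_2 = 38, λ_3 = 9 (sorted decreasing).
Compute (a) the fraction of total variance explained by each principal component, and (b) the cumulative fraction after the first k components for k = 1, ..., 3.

Step 1 — total variance = trace(Sigma) = Σ λ_i = 41 + 38 + 9 = 88.

Step 2 — fraction explained by component i = λ_i / Σ λ:
  PC1: 41/88 = 0.4659
  PC2: 38/88 = 0.4318
  PC3: 9/88 = 0.1023

Step 3 — cumulative fraction after k components = (λ_1 + ... + λ_k) / Σ λ:
  k = 1: 41/88 = 0.4659
  k = 2: (41 + 38)/88 = 79/88 = 0.8977
  k = 3: (41 + 38 + 9)/88 = 88/88 = 1

Summary (fraction, with percent):

explained: PC1 0.4659 (46.59%), PC2 0.4318 (43.18%), PC3 0.1023 (10.23%);  cumulative: 0.4659, 0.8977, 1


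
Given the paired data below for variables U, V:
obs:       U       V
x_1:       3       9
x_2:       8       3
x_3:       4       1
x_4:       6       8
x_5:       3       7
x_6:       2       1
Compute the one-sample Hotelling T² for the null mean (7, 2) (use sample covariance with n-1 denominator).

Step 1 — sample mean vector:
  mean(U) = (3 + 8 + 4 + 6 + 3 + 2) / 6 = 26/6 = 4.3333
  mean(V) = (9 + 3 + 1 + 8 + 7 + 1) / 6 = 29/6 = 4.8333
  x̄ = (4.3333, 4.8333),  deviation x̄ - mu_0 = (4.3333, 4.8333) - (7, 2) = (-2.6667, 2.8333).

Step 2 — sample covariance matrix, S[i,j] = (1/(n-1)) · Σ_k (x_{k,i} - mean_i) · (x_{k,j} - mean_j), divisor n-1 = 5:
  S[U,U] = ((-1.3333)·(-1.3333) + (3.6667)·(3.6667) + (-0.3333)·(-0.3333) + (1.6667)·(1.6667) + (-1.3333)·(-1.3333) + (-2.3333)·(-2.3333)) / 5 = 25.3333/5 = 5.0667
  S[U,V] = ((-1.3333)·(4.1667) + (3.6667)·(-1.8333) + (-0.3333)·(-3.8333) + (1.6667)·(3.1667) + (-1.3333)·(2.1667) + (-2.3333)·(-3.8333)) / 5 = 0.3333/5 = 0.0667
  S[V,V] = ((4.1667)·(4.1667) + (-1.8333)·(-1.8333) + (-3.8333)·(-3.8333) + (3.1667)·(3.1667) + (2.1667)·(2.1667) + (-3.8333)·(-3.8333)) / 5 = 64.8333/5 = 12.9667
  S = [[5.0667, 0.0667],
 [0.0667, 12.9667]].

Step 3 — invert S. det(S) = 5.0667·12.9667 - (0.0667)² = 65.6933.
  S^{-1} = (1/det) · [[d, -b], [-b, a]] = [[0.1974, -0.001],
 [-0.001, 0.0771]].

Step 4 — quadratic form (x̄ - mu_0)^T · S^{-1} · (x̄ - mu_0):
  S^{-1} · (x̄ - mu_0) = (-0.5292, 0.2212),
  (x̄ - mu_0)^T · [...] = (-2.6667)·(-0.5292) + (2.8333)·(0.2212) = 2.0381.

Step 5 — scale by n: T² = 6 · 2.0381 = 12.2285.

T² ≈ 12.2285


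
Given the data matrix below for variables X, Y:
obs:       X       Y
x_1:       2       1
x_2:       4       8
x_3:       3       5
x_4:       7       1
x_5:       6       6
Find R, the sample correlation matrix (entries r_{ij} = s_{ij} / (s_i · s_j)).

Step 1 — column means:
  mean(X) = (2 + 4 + 3 + 7 + 6) / 5 = 22/5 = 4.4
  mean(Y) = (1 + 8 + 5 + 1 + 6) / 5 = 21/5 = 4.2

Step 2 — sample variances and covariances s[i,j] = (1/(n-1)) · Σ_k (x_{k,i} - mean_i) · (x_{k,j} - mean_j), with n-1 = 4:
  s[X,X] = ((-2.4)·(-2.4) + (-0.4)·(-0.4) + (-1.4)·(-1.4) + (2.6)·(2.6) + (1.6)·(1.6)) / 4 = 17.2/4 = 4.3
  s[X,Y] = ((-2.4)·(-3.2) + (-0.4)·(3.8) + (-1.4)·(0.8) + (2.6)·(-3.2) + (1.6)·(1.8)) / 4 = -0.4/4 = -0.1
  s[Y,Y] = ((-3.2)·(-3.2) + (3.8)·(3.8) + (0.8)·(0.8) + (-3.2)·(-3.2) + (1.8)·(1.8)) / 4 = 38.8/4 = 9.7
  Sample standard deviations s_i = √(s[i,i]):
  s(X) = √(4.3) = 2.0736
  s(Y) = √(9.7) = 3.1145

Step 3 — r_{ij} = s_{ij} / (s_i · s_j):
  r[X,X] = 1 (diagonal).
  r[X,Y] = -0.1 / (2.0736 · 3.1145) = -0.1 / 6.4583 = -0.0155
  r[Y,Y] = 1 (diagonal).

R is symmetric with unit diagonal. Assembling:

R = [[1, -0.0155],
 [-0.0155, 1]]


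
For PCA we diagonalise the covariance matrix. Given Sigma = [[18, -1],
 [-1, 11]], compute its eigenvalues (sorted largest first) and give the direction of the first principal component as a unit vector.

Step 1 — characteristic polynomial of 2×2 Sigma:
  det(Sigma - λI) = λ² - trace · λ + det = 0.
  trace = 18 + 11 = 29, det = 18·11 - (-1)² = 197.
Step 2 — discriminant:
  Δ = trace² - 4·det = 841 - 788 = 53.
Step 3 — eigenvalues:
  λ = (trace ± √Δ)/2 = (29 ± 7.2801)/2,
  λ_1 = 18.1401,  λ_2 = 10.8599.

Step 4 — unit eigenvector for λ_1: solve (Sigma - λ_1 I)v = 0. First row:
  (18 - 18.1401)·v_x + (-1)·v_y = 0, i.e. (-0.1401)·v_x + (-1)·v_y = 0,
  so v ∝ (b, λ_1 - a) = (-1, 0.1401); multiply by -1 so the first entry is positive: u = (1, -0.1401).
  ||u|| = √((1)² + (-0.1401)²) = √(1.0196) ≈ 1.0098,
  v_1 = u/||u|| ≈ (0.9903, -0.1387) (||v_1|| = 1).

λ_1 = 18.1401,  λ_2 = 10.8599;  v_1 ≈ (0.9903, -0.1387)


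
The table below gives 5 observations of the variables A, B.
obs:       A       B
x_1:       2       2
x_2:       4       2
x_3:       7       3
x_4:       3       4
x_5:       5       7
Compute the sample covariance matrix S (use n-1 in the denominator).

Step 1 — column means:
  mean(A) = (2 + 4 + 7 + 3 + 5) / 5 = 21/5 = 4.2
  mean(B) = (2 + 2 + 3 + 4 + 7) / 5 = 18/5 = 3.6

Step 2 — sample covariance S[i,j] = (1/(n-1)) · Σ_k (x_{k,i} - mean_i) · (x_{k,j} - mean_j), with n-1 = 4.
  S[A,A] = ((-2.2)·(-2.2) + (-0.2)·(-0.2) + (2.8)·(2.8) + (-1.2)·(-1.2) + (0.8)·(0.8)) / 4 = 14.8/4 = 3.7
  S[A,B] = ((-2.2)·(-1.6) + (-0.2)·(-1.6) + (2.8)·(-0.6) + (-1.2)·(0.4) + (0.8)·(3.4)) / 4 = 4.4/4 = 1.1
  S[B,B] = ((-1.6)·(-1.6) + (-1.6)·(-1.6) + (-0.6)·(-0.6) + (0.4)·(0.4) + (3.4)·(3.4)) / 4 = 17.2/4 = 4.3

S is symmetric (S[j,i] = S[i,j]). Assembling:

S = [[3.7, 1.1],
 [1.1, 4.3]]
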